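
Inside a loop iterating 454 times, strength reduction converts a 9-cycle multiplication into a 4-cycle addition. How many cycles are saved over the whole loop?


Per-iteration saving = 9 - 4 = 5
Total saved = 454 * 5 = 2270

2270


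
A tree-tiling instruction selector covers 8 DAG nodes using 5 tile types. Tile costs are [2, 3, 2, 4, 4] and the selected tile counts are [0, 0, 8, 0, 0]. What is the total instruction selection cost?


Total cost = sum(count_i * cost_i)
= 0*2 + 0*3 + 8*2 + 0*4 + 0*4
= 16

16


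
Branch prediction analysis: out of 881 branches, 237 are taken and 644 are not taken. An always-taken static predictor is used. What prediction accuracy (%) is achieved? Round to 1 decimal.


Predictor: always-taken
Correct predictions = 237
Accuracy = 237 / 881 * 100 = 26.9%

26.9


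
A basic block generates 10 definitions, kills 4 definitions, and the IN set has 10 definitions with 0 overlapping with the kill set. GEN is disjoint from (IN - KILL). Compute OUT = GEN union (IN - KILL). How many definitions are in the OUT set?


IN - KILL: 10 - 0 = 10 surviving definitions
OUT = GEN + surviving = 10 + 10 = 20

20


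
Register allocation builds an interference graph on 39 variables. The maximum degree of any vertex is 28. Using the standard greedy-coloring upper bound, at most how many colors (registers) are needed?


Greedy coloring never needs more than (max_degree + 1) colors: when coloring a vertex, at most max_degree neighbors are already colored.
Upper bound = 28 + 1 = 29

29


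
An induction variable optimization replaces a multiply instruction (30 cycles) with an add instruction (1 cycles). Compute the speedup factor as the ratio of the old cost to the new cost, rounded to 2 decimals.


Ratio = mult_cost / add_cost = 30 / 1 = 30.0

30.0


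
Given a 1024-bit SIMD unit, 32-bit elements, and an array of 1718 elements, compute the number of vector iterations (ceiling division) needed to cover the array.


Width = 1024 / 32 = 32 elements per vector op
Iterations = ceil(1718 / 32) = 54

54


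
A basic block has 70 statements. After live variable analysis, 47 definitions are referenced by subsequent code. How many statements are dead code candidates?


Dead code = total statements - live definitions
= 70 - 47 = 23

23


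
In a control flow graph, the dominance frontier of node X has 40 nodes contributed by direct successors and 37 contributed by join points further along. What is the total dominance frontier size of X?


DF(X) = direct successor contributions + join point contributions
= 40 + 37 = 77

77


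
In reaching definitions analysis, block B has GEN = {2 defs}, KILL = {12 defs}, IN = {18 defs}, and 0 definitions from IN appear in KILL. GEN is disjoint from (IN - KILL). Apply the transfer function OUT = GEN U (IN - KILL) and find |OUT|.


IN - KILL: 18 - 0 = 18 surviving definitions
OUT = GEN + surviving = 2 + 18 = 20

20


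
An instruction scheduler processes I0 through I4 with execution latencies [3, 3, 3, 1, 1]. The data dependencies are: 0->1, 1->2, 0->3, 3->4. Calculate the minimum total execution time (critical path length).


Compute longest path through dependency graph: dist(Ik) = max over predecessors of dist + latency(Ik).
dist(I0) = latency 3 = 3
dist(I1) = dist(I0) + 3 = 3 + 3 = 6
dist(I2) = dist(I1) + 3 = 6 + 3 = 9
dist(I3) = dist(I0) + 1 = 3 + 1 = 4
dist(I4) = dist(I3) + 1 = 4 + 1 = 5
Critical path = max dist = 9

9


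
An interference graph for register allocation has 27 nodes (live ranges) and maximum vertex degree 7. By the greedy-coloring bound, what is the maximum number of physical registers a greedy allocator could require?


Greedy coloring never needs more than (max_degree + 1) colors: when coloring a vertex, at most max_degree neighbors are already colored.
Upper bound = 7 + 1 = 8

8


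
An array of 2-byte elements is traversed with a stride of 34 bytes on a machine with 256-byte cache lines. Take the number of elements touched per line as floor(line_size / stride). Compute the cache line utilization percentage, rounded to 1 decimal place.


Elements per cache line = floor(256 / 34) = 7
Bytes used = 7 * 2 = 14
Utilization = 14 / 256 * 100 = 5.5%

5.5


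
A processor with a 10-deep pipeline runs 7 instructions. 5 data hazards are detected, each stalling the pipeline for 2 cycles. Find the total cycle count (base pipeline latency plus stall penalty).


Base cycles = 10 + 7 - 1 = 16
Total stalls = 5 * 2 = 10
Total = 16 + 10 = 26

26


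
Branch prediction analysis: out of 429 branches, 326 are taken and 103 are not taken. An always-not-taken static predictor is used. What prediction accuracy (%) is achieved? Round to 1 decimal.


Predictor: always-not-taken
Correct predictions = 103
Accuracy = 103 / 429 * 100 = 24.0%

24.0


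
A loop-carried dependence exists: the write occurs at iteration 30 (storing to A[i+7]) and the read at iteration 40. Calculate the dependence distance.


Distance = read iteration - write iteration
= 40 - 30 = 10

10


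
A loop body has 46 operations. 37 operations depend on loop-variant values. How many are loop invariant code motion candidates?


Invariant candidates = total - loop-dependent
= 46 - 37 = 9

9


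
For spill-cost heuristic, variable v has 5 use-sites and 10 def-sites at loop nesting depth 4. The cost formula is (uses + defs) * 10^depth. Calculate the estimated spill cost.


uses + defs = 5 + 10 = 15
10^4 = 10000
Spill cost = 15 * 10000 = 150000

150000


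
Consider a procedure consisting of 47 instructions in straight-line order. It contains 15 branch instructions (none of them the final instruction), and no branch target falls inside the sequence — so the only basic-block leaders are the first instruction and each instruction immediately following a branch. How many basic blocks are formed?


With no in-sequence branch targets, the leaders are the first instruction plus the instruction after each branch.
Number of basic blocks = branches + 1
= 15 + 1 = 16

16


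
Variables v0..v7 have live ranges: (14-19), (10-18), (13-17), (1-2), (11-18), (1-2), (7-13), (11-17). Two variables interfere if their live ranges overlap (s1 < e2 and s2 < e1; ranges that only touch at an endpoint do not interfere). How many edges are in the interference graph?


Check all pairs for overlapping intervals.
Two intervals (s1,e1) and (s2,e2) overlap if s1 < e2 and s2 < e1.
v0 (14-19) vs v1..v7: overlaps v1, v2, v4, v7 -> 4
v1 (10-18) vs v2..v7: overlaps v2, v4, v6, v7 -> 4
v2 (13-17) vs v3..v7: overlaps v4, v7 -> 2
v3 (1-2) vs v4..v7: overlaps v5 -> 1
v4 (11-18) vs v5..v7: overlaps v6, v7 -> 2
v5 (1-2) vs v6..v7: overlaps none -> 0
v6 (7-13) vs v7: overlaps v7 -> 1
Total overlapping pairs = 4 + 4 + 2 + 1 + 2 + 0 + 1 = 14

14


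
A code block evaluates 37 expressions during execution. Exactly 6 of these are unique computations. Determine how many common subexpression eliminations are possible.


CSE count = total expressions - unique expressions
= 37 - 6 = 31

31


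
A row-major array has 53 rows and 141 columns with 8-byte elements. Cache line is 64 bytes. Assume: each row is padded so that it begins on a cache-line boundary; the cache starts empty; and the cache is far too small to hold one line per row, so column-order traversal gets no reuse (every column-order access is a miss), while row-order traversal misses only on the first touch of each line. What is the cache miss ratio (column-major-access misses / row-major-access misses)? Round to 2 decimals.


Each row occupies 141 * 8 = 1128 bytes and starts on a line boundary, so it spans ceil(1128 / 64) = 18 cache lines.
Row-major traversal misses (one per line touched): 53 * ceil(141 * 8 / 64) = 954
Column-major traversal misses (no reuse, every access misses): 53 * 141 = 7473
Ratio = 7473 / 954 = 7.83

7.83


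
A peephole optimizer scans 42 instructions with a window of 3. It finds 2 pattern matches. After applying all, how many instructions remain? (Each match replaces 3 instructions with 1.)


Each match removes 2 instructions.
Total removed = 2 * 2 = 4
Remaining = 42 - 4 = 38

38


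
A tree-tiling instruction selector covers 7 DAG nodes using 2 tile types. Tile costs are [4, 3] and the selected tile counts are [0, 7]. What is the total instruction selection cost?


Total cost = sum(count_i * cost_i)
= 0*4 + 7*3
= 21

21


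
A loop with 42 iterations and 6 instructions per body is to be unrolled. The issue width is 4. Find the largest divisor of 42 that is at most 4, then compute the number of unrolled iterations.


Largest divisor of 42 <= 4 is 3
New iterations = 42 / 3 = 14

14


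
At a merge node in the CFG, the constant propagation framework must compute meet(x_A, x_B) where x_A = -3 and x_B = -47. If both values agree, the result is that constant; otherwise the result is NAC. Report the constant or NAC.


Meet operation: if both paths give the same constant, result is that constant; if they differ, result is NAC (not-a-constant).
Path A: -3, Path B: -47 -> differ
Result: not-a-constant -> NAC

NAC


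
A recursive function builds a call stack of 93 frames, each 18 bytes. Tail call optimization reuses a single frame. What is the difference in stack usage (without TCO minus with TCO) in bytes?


Without TCO: 93 * 18 = 1674 bytes
With TCO: reuse 1 frame = 18 bytes
Savings = 1674 - 18 = 1656

1656


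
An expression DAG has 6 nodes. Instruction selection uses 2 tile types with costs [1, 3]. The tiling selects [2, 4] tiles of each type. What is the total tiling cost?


Total cost = sum(count_i * cost_i)
= 2*1 + 4*3
= 14

14


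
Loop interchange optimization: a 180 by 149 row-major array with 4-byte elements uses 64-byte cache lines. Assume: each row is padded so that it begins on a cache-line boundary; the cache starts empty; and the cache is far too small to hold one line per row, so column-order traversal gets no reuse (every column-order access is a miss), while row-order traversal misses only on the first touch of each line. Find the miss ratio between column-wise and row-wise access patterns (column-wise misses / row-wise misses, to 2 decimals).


Each row occupies 149 * 4 = 596 bytes and starts on a line boundary, so it spans ceil(596 / 64) = 10 cache lines.
Row-major traversal misses (one per line touched): 180 * ceil(149 * 4 / 64) = 1800
Column-major traversal misses (no reuse, every access misses): 180 * 149 = 26820
Ratio = 26820 / 1800 = 14.9

14.9


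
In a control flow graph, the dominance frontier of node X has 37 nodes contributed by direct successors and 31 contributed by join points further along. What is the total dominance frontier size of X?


DF(X) = direct successor contributions + join point contributions
= 37 + 31 = 68

68


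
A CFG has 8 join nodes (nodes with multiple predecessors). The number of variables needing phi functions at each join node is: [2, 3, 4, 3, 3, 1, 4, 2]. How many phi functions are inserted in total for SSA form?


Total phi functions = sum of phi functions at each join node
= 2 + 3 + 4 + 3 + 3 + 1 + 4 + 2 = 22

22


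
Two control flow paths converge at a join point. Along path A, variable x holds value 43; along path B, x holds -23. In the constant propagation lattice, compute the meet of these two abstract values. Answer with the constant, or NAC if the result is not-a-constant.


Meet operation: if both paths give the same constant, result is that constant; if they differ, result is NAC (not-a-constant).
Path A: 43, Path B: -23 -> differ
Result: not-a-constant -> NAC

NAC


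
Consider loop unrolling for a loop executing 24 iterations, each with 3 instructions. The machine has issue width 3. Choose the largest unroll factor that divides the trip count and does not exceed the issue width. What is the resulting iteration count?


Largest divisor of 24 <= 3 is 3
New iterations = 24 / 3 = 8

8


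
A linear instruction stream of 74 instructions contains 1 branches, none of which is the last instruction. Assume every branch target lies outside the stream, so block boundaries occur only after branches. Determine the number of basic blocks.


With no in-sequence branch targets, the leaders are the first instruction plus the instruction after each branch.
Number of basic blocks = branches + 1
= 1 + 1 = 2

2


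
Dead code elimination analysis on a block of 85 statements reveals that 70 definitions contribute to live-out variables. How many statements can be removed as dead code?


Dead code = total statements - live definitions
= 85 - 70 = 15

15


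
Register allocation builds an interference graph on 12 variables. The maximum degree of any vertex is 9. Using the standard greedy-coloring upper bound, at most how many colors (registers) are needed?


Greedy coloring never needs more than (max_degree + 1) colors: when coloring a vertex, at most max_degree neighbors are already colored.
Upper bound = 9 + 1 = 10

10


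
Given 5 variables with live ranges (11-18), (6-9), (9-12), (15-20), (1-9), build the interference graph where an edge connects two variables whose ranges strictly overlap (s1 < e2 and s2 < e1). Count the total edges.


Check all pairs for overlapping intervals.
Two intervals (s1,e1) and (s2,e2) overlap if s1 < e2 and s2 < e1.
v0 (11-18) vs v1..v4: overlaps v2, v3 -> 2
v1 (6-9) vs v2..v4: overlaps v4 -> 1
v2 (9-12) vs v3..v4: overlaps none -> 0
v3 (15-20) vs v4: overlaps none -> 0
Total overlapping pairs = 2 + 1 + 0 + 0 = 3

3


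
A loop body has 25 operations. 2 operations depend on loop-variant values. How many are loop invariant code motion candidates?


Invariant candidates = total - loop-dependent
= 25 - 2 = 23

23


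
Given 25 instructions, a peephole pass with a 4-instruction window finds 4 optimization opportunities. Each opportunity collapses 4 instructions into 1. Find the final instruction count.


Each match removes 3 instructions.
Total removed = 4 * 3 = 12
Remaining = 25 - 12 = 13

13


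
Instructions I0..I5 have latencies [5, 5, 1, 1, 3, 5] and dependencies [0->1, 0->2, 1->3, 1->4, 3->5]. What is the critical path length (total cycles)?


Compute longest path through dependency graph: dist(Ik) = max over predecessors of dist + latency(Ik).
dist(I0) = latency 5 = 5
dist(I1) = dist(I0) + 5 = 5 + 5 = 10
dist(I2) = dist(I0) + 1 = 5 + 1 = 6
dist(I3) = dist(I1) + 1 = 10 + 1 = 11
dist(I4) = dist(I1) + 3 = 10 + 3 = 13
dist(I5) = dist(I3) + 5 = 11 + 5 = 16
Critical path = max dist = 16

16


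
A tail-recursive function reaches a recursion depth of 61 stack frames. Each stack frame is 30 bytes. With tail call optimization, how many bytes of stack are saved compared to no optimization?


Without TCO: 61 * 30 = 1830 bytes
With TCO: reuse 1 frame = 30 bytes
Savings = 1830 - 30 = 1800

1800


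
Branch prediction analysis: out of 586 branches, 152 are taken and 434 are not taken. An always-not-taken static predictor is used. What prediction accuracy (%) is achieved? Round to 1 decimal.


Predictor: always-not-taken
Correct predictions = 434
Accuracy = 434 / 586 * 100 = 74.1%

74.1


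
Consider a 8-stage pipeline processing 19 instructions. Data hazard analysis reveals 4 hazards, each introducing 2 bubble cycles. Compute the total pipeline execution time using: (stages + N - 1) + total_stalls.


Base cycles = 8 + 19 - 1 = 26
Total stalls = 4 * 2 = 8
Total = 26 + 8 = 34

34


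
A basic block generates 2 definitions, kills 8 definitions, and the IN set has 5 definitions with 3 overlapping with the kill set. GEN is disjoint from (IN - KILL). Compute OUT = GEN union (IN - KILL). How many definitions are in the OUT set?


IN - KILL: 5 - 3 = 2 surviving definitions
OUT = GEN + surviving = 2 + 2 = 4

4


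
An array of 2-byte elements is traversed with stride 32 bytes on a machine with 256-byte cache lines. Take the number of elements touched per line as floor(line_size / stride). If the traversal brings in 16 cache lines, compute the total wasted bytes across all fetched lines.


Elements per line = floor(256 / 32) = 8
Bytes used per line = 8 * 2 = 16
Wasted per line = 256 - 16 = 240
Total wasted = 240 * 16 = 3840

3840


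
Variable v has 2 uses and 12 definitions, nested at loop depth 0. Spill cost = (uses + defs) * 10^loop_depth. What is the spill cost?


uses + defs = 2 + 12 = 14
10^0 = 1
Spill cost = 14 * 1 = 14

14


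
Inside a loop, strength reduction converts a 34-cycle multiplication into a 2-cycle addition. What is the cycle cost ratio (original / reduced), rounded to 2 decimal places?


Ratio = mult_cost / add_cost = 34 / 2 = 17.0

17.0


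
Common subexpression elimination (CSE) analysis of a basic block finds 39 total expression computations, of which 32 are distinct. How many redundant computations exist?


CSE count = total expressions - unique expressions
= 39 - 32 = 7

7


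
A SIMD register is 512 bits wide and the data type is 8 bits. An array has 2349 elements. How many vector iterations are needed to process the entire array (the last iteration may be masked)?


Width = 512 / 8 = 64 elements per vector op
Iterations = ceil(2349 / 64) = 37

37


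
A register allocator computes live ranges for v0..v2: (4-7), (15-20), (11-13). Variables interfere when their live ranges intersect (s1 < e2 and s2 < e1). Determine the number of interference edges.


Check all pairs for overlapping intervals.
Two intervals (s1,e1) and (s2,e2) overlap if s1 < e2 and s2 < e1.
v0 (4-7) vs v1..v2: overlaps none -> 0
v1 (15-20) vs v2: overlaps none -> 0
Total overlapping pairs = 0 + 0 = 0

0


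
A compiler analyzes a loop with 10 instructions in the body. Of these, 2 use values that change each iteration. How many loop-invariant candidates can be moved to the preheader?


Invariant candidates = total - loop-dependent
= 10 - 2 = 8

8


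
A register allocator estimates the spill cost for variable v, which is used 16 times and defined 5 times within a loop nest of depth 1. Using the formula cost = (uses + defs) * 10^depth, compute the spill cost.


uses + defs = 16 + 5 = 21
10^1 = 10
Spill cost = 21 * 10 = 210

210


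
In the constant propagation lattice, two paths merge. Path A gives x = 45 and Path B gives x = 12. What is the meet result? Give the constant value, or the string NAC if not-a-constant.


Meet operation: if both paths give the same constant, result is that constant; if they differ, result is NAC (not-a-constant).
Path A: 45, Path B: 12 -> differ
Result: not-a-constant -> NAC

NAC


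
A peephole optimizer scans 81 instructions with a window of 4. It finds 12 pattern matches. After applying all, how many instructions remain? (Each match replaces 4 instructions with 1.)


Each match removes 3 instructions.
Total removed = 12 * 3 = 36
Remaining = 81 - 36 = 45

45


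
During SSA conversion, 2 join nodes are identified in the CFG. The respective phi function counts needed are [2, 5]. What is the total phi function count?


Total phi functions = sum of phi functions at each join node
= 2 + 5 = 7

7


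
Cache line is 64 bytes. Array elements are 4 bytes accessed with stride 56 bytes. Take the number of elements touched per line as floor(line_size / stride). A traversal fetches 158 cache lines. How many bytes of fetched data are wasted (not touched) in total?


Elements per line = floor(64 / 56) = 1
Bytes used per line = 1 * 4 = 4
Wasted per line = 64 - 4 = 60
Total wasted = 60 * 158 = 9480

9480


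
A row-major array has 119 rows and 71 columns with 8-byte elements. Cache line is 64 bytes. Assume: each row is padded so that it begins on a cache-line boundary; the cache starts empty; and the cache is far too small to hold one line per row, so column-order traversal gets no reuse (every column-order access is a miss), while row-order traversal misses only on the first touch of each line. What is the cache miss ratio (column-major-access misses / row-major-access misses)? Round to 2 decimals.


Each row occupies 71 * 8 = 568 bytes and starts on a line boundary, so it spans ceil(568 / 64) = 9 cache lines.
Row-major traversal misses (one per line touched): 119 * ceil(71 * 8 / 64) = 1071
Column-major traversal misses (no reuse, every access misses): 119 * 71 = 8449
Ratio = 8449 / 1071 = 7.89

7.89


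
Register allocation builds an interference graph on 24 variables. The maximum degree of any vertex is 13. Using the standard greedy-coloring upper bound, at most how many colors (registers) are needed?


Greedy coloring never needs more than (max_degree + 1) colors: when coloring a vertex, at most max_degree neighbors are already colored.
Upper bound = 13 + 1 = 14

14


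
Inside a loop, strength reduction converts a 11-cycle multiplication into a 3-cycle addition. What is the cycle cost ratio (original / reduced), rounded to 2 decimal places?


Ratio = mult_cost / add_cost = 11 / 3 = 3.67

3.67


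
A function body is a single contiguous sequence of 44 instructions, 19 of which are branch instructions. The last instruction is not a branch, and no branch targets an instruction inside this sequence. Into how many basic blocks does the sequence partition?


With no in-sequence branch targets, the leaders are the first instruction plus the instruction after each branch.
Number of basic blocks = branches + 1
= 19 + 1 = 20

20


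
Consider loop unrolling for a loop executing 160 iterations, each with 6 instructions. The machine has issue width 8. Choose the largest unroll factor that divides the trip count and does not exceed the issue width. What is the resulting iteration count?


Largest divisor of 160 <= 8 is 8
New iterations = 160 / 8 = 20

20


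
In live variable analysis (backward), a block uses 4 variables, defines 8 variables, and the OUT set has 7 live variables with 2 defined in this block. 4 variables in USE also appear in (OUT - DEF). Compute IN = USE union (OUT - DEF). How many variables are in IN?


OUT - DEF: 7 - 2 = 5
|IN| = |USE| + |OUT - DEF| - |USE ∩ (OUT - DEF)| = 4 + 5 - 4 = 5

5


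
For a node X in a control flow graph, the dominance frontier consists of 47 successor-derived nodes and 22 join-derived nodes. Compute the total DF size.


DF(X) = direct successor contributions + join point contributions
= 47 + 22 = 69

69


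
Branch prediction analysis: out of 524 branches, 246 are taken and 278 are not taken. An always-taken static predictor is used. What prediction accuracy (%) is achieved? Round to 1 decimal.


Predictor: always-taken
Correct predictions = 246
Accuracy = 246 / 524 * 100 = 46.9%

46.9


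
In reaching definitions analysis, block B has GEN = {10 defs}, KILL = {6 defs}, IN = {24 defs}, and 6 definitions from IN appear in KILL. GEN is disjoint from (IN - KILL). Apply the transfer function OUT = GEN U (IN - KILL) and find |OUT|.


IN - KILL: 24 - 6 = 18 surviving definitions
OUT = GEN + surviving = 10 + 18 = 28

28


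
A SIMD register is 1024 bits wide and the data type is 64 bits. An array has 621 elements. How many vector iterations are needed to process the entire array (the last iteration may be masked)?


Width = 1024 / 64 = 16 elements per vector op
Iterations = ceil(621 / 16) = 39

39


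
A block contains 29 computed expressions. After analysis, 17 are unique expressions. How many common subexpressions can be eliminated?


CSE count = total expressions - unique expressions
= 29 - 17 = 12

12


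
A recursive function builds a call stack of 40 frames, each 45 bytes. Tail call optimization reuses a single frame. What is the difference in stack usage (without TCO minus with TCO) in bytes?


Without TCO: 40 * 45 = 1800 bytes
With TCO: reuse 1 frame = 45 bytes
Savings = 1800 - 45 = 1755

1755


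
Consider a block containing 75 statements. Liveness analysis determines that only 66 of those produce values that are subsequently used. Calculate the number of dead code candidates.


Dead code = total statements - live definitions
= 75 - 66 = 9

9


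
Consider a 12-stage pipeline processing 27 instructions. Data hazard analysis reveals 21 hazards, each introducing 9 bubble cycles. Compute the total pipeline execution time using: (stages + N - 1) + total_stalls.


Base cycles = 12 + 27 - 1 = 38
Total stalls = 21 * 9 = 189
Total = 38 + 189 = 227

227


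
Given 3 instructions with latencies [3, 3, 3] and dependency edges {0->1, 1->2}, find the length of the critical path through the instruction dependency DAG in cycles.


Compute longest path through dependency graph: dist(Ik) = max over predecessors of dist + latency(Ik).
dist(I0) = latency 3 = 3
dist(I1) = dist(I0) + 3 = 3 + 3 = 6
dist(I2) = dist(I1) + 3 = 6 + 3 = 9
Critical path = max dist = 9

9


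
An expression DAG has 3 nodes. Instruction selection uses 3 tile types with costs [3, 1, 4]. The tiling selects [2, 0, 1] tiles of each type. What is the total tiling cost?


Total cost = sum(count_i * cost_i)
= 2*3 + 0*1 + 1*4
= 10

10


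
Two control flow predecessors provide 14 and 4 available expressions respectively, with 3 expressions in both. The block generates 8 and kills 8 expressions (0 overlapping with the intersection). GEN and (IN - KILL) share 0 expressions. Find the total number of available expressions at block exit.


IN = intersection of predecessors = 3
IN - KILL = 3 - 0 = 3
|OUT| = |GEN| + |IN - KILL| - |GEN ∩ (IN - KILL)| = 8 + 3 - 0 = 11

11


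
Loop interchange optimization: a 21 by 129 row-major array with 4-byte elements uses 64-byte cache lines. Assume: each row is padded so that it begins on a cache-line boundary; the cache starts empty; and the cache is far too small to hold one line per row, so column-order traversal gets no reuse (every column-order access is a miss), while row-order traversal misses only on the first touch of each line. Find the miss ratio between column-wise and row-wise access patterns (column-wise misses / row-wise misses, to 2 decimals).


Each row occupies 129 * 4 = 516 bytes and starts on a line boundary, so it spans ceil(516 / 64) = 9 cache lines.
Row-major traversal misses (one per line touched): 21 * ceil(129 * 4 / 64) = 189
Column-major traversal misses (no reuse, every access misses): 21 * 129 = 2709
Ratio = 2709 / 189 = 14.33

14.33


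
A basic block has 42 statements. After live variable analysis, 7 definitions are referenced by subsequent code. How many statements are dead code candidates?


Dead code = total statements - live definitions
= 42 - 7 = 35

35


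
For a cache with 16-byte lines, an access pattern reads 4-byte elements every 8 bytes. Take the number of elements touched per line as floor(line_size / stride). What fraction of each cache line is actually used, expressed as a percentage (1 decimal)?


Elements per cache line = floor(16 / 8) = 2
Bytes used = 2 * 4 = 8
Utilization = 8 / 16 * 100 = 50.0%

50.0


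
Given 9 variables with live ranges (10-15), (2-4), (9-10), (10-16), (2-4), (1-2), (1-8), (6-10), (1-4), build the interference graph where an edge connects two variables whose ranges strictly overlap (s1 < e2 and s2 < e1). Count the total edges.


Check all pairs for overlapping intervals.
Two intervals (s1,e1) and (s2,e2) overlap if s1 < e2 and s2 < e1.
v0 (10-15) vs v1..v8: overlaps v3 -> 1
v1 (2-4) vs v2..v8: overlaps v4, v6, v8 -> 3
v2 (9-10) vs v3..v8: overlaps v7 -> 1
v3 (10-16) vs v4..v8: overlaps none -> 0
v4 (2-4) vs v5..v8: overlaps v6, v8 -> 2
v5 (1-2) vs v6..v8: overlaps v6, v8 -> 2
v6 (1-8) vs v7..v8: overlaps v7, v8 -> 2
v7 (6-10) vs v8: overlaps none -> 0
Total overlapping pairs = 1 + 3 + 1 + 0 + 2 + 2 + 2 + 0 = 11

11


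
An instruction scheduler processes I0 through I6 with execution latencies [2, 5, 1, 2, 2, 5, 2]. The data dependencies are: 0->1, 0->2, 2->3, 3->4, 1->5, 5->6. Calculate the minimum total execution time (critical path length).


Compute longest path through dependency graph: dist(Ik) = max over predecessors of dist + latency(Ik).
dist(I0) = latency 2 = 2
dist(I1) = dist(I0) + 5 = 2 + 5 = 7
dist(I2) = dist(I0) + 1 = 2 + 1 = 3
dist(I3) = dist(I2) + 2 = 3 + 2 = 5
dist(I4) = dist(I3) + 2 = 5 + 2 = 7
dist(I5) = dist(I1) + 5 = 7 + 5 = 12
dist(I6) = dist(I5) + 2 = 12 + 2 = 14
Critical path = max dist = 14

14


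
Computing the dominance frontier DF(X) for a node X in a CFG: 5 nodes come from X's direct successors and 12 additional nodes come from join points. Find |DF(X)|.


DF(X) = direct successor contributions + join point contributions
= 5 + 12 = 17

17


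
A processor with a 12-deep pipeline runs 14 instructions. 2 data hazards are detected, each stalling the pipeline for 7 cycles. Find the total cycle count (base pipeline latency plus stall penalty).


Base cycles = 12 + 14 - 1 = 25
Total stalls = 2 * 7 = 14
Total = 25 + 14 = 39

39


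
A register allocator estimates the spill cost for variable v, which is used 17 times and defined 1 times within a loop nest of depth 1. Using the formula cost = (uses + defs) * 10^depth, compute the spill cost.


uses + defs = 17 + 1 = 18
10^1 = 10
Spill cost = 18 * 10 = 180

180


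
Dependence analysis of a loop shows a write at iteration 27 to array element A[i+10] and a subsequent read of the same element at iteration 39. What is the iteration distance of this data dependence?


Distance = read iteration - write iteration
= 39 - 27 = 12

12


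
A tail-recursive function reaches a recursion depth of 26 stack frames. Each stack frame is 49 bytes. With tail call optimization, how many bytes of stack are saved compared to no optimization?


Without TCO: 26 * 49 = 1274 bytes
With TCO: reuse 1 frame = 49 bytes
Savings = 1274 - 49 = 1225

1225


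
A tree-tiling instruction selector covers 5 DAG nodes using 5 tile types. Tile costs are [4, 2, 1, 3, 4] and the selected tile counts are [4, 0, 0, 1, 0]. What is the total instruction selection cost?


Total cost = sum(count_i * cost_i)
= 4*4 + 0*2 + 0*1 + 1*3 + 0*4
= 19

19


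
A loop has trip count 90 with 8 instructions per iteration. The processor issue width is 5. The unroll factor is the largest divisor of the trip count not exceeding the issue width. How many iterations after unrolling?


Largest divisor of 90 <= 5 is 5
New iterations = 90 / 5 = 18

18


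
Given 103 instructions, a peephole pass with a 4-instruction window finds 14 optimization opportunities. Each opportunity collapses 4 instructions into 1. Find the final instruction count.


Each match removes 3 instructions.
Total removed = 14 * 3 = 42
Remaining = 103 - 42 = 61

61


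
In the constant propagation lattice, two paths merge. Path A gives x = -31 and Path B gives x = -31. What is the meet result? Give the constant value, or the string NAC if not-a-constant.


Meet operation: if both paths give the same constant, result is that constant; if they differ, result is NAC (not-a-constant).
Path A: -31, Path B: -31 -> equal
Result: constant -> -31

-31


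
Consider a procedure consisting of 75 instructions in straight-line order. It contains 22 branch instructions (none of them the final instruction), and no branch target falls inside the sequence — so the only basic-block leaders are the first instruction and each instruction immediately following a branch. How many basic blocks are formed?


With no in-sequence branch targets, the leaders are the first instruction plus the instruction after each branch.
Number of basic blocks = branches + 1
= 22 + 1 = 23

23


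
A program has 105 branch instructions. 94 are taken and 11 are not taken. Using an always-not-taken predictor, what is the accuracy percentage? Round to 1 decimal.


Predictor: always-not-taken
Correct predictions = 11
Accuracy = 11 / 105 * 100 = 10.5%

10.5


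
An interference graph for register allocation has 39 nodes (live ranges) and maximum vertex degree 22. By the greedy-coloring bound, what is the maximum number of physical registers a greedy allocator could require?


Greedy coloring never needs more than (max_degree + 1) colors: when coloring a vertex, at most max_degree neighbors are already colored.
Upper bound = 22 + 1 = 23

23


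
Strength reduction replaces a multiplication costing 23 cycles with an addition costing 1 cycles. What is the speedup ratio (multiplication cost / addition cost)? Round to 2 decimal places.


Ratio = mult_cost / add_cost = 23 / 1 = 23.0

23.0


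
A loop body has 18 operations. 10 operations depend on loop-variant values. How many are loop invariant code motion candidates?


Invariant candidates = total - loop-dependent
= 18 - 10 = 8

8


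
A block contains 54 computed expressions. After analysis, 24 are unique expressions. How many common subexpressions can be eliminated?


CSE count = total expressions - unique expressions
= 54 - 24 = 30

30


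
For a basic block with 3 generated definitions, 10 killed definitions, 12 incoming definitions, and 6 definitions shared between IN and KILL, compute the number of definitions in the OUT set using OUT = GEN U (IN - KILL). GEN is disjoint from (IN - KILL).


IN - KILL: 12 - 6 = 6 surviving definitions
OUT = GEN + surviving = 3 + 6 = 9

9


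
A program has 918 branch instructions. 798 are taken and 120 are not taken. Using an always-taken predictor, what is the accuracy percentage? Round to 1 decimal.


Predictor: always-taken
Correct predictions = 798
Accuracy = 798 / 918 * 100 = 86.9%

86.9


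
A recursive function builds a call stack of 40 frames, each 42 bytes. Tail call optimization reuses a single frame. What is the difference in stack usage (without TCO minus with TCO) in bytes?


Without TCO: 40 * 42 = 1680 bytes
With TCO: reuse 1 frame = 42 bytes
Savings = 1680 - 42 = 1638

1638


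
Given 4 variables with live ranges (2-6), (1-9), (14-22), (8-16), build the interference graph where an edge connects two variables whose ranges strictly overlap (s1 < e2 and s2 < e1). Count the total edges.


Check all pairs for overlapping intervals.
Two intervals (s1,e1) and (s2,e2) overlap if s1 < e2 and s2 < e1.
v0 (2-6) vs v1..v3: overlaps v1 -> 1
v1 (1-9) vs v2..v3: overlaps v3 -> 1
v2 (14-22) vs v3: overlaps v3 -> 1
Total overlapping pairs = 1 + 1 + 1 = 3

3


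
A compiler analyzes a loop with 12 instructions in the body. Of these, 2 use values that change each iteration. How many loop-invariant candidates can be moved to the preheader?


Invariant candidates = total - loop-dependent
= 12 - 2 = 10

10


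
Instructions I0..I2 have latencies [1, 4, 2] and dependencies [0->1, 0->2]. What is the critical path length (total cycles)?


Compute longest path through dependency graph: dist(Ik) = max over predecessors of dist + latency(Ik).
dist(I0) = latency 1 = 1
dist(I1) = dist(I0) + 4 = 1 + 4 = 5
dist(I2) = dist(I0) + 2 = 1 + 2 = 3
Critical path = max dist = 5

5


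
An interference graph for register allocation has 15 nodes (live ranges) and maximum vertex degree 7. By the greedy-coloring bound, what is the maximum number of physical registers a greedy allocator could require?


Greedy coloring never needs more than (max_degree + 1) colors: when coloring a vertex, at most max_degree neighbors are already colored.
Upper bound = 7 + 1 = 8

8


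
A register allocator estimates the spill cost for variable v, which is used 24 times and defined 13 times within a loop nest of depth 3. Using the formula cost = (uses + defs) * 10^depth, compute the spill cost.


uses + defs = 24 + 13 = 37
10^3 = 1000
Spill cost = 37 * 1000 = 37000

37000


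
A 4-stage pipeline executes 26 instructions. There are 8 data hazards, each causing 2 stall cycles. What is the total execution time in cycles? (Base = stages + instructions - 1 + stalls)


Base cycles = 4 + 26 - 1 = 29
Total stalls = 8 * 2 = 16
Total = 29 + 16 = 45

45


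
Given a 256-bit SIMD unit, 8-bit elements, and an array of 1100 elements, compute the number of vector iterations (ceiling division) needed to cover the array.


Width = 256 / 8 = 32 elements per vector op
Iterations = ceil(1100 / 32) = 35

35


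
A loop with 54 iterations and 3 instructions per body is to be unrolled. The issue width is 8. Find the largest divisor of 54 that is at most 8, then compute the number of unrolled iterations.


Largest divisor of 54 <= 8 is 6
New iterations = 54 / 6 = 9

9


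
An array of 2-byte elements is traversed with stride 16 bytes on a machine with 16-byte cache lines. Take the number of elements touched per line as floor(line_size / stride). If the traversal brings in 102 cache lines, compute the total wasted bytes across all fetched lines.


Elements per line = floor(16 / 16) = 1
Bytes used per line = 1 * 2 = 2
Wasted per line = 16 - 2 = 14
Total wasted = 14 * 102 = 1428

1428


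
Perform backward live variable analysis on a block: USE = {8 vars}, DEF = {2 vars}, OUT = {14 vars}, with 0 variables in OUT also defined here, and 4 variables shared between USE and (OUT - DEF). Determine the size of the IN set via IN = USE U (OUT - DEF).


OUT - DEF: 14 - 0 = 14
|IN| = |USE| + |OUT - DEF| - |USE ∩ (OUT - DEF)| = 8 + 14 - 4 = 18

18


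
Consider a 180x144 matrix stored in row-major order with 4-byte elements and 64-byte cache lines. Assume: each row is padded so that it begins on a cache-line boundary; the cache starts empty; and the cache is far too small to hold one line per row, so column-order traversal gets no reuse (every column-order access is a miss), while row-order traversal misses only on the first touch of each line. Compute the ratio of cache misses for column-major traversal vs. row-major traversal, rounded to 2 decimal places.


Each row occupies 144 * 4 = 576 bytes and starts on a line boundary, so it spans ceil(576 / 64) = 9 cache lines.
Row-major traversal misses (one per line touched): 180 * ceil(144 * 4 / 64) = 1620
Column-major traversal misses (no reuse, every access misses): 180 * 144 = 25920
Ratio = 25920 / 1620 = 16.0

16.0


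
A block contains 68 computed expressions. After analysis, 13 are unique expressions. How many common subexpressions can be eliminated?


CSE count = total expressions - unique expressions
= 68 - 13 = 55

55


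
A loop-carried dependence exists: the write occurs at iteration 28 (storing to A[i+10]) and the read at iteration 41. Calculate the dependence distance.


Distance = read iteration - write iteration
= 41 - 28 = 13

13


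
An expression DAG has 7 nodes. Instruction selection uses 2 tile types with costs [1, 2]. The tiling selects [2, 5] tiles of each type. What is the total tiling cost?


Total cost = sum(count_i * cost_i)
= 2*1 + 5*2
= 12

12


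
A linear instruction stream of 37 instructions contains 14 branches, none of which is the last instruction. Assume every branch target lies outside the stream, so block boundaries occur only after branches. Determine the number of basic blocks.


With no in-sequence branch targets, the leaders are the first instruction plus the instruction after each branch.
Number of basic blocks = branches + 1
= 14 + 1 = 15

15


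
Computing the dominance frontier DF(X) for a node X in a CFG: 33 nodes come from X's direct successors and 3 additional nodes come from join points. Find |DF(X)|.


DF(X) = direct successor contributions + join point contributions
= 33 + 3 = 36

36


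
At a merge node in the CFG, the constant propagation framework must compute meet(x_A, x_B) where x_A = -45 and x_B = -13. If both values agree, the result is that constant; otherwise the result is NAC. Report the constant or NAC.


Meet operation: if both paths give the same constant, result is that constant; if they differ, result is NAC (not-a-constant).
Path A: -45, Path B: -13 -> differ
Result: not-a-constant -> NAC

NAC


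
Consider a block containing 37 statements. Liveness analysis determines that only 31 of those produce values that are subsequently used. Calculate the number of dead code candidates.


Dead code = total statements - live definitions
= 37 - 31 = 6

6
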